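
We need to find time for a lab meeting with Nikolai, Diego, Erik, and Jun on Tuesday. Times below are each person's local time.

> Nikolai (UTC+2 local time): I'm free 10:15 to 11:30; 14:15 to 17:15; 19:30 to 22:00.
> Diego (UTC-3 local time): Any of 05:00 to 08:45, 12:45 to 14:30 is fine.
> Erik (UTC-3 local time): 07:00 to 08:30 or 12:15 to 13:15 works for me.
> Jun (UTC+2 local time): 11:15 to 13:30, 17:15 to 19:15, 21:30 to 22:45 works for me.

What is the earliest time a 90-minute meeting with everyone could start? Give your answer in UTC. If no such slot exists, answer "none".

none

Nikolai in UTC: 08:15-09:30, 12:15-15:15, 17:30-20:00 (subtract 2h to convert from UTC+2).
Diego in UTC: 08:00-11:45, 15:45-17:30 (add 3h to convert from UTC-3).
Erik in UTC: 10:00-11:30, 15:15-16:15 (add 3h to convert from UTC-3).
Jun in UTC: 09:15-11:30, 15:15-17:15, 19:30-20:45 (subtract 2h to convert from UTC+2).
Nikolai ∩ Diego: 08:15-09:30.
Nikolai ∩ Diego ∩ Erik: ∅.
Nikolai ∩ Diego ∩ Erik ∩ Jun: ∅.
There is no time when everyone is free.
No common window is at least 90 minutes long.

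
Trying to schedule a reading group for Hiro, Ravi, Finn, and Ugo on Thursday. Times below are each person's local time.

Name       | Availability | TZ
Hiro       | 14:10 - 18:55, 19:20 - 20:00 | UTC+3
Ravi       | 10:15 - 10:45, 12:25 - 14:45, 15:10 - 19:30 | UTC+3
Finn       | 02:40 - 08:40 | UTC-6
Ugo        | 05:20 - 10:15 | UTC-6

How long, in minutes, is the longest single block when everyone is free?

Hiro in UTC: 11:10-15:55, 16:20-17:00 (subtract 3h to convert from UTC+3).
Ravi in UTC: 07:15-07:45, 09:25-11:45, 12:10-16:30 (subtract 3h to convert from UTC+3).
Finn in UTC: 08:40-14:40 (add 6h to convert from UTC-6).
Ugo in UTC: 11:20-16:15 (add 6h to convert from UTC-6).
Hiro ∩ Ravi: 11:10-11:45, 12:10-15:55, 16:20-16:30.
Hiro ∩ Ravi ∩ Finn: 11:10-11:45, 12:10-14:40.
Hiro ∩ Ravi ∩ Finn ∩ Ugo: 11:20-11:45, 12:10-14:40.
The longest is 12:10-14:40 at 150 minutes.

150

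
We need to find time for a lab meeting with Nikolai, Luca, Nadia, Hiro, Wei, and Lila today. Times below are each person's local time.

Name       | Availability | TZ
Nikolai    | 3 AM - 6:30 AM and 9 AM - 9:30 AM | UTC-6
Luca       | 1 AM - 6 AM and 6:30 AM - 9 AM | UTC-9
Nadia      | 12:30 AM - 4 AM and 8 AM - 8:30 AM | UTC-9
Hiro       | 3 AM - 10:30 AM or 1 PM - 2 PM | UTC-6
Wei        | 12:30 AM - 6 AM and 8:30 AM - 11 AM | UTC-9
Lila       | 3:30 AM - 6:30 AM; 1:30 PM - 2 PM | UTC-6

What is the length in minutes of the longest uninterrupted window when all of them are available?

150

Nikolai in UTC: 09:00-12:30, 15:00-15:30 (add 6h to convert from UTC-6).
Luca in UTC: 10:00-15:00, 15:30-18:00 (add 9h to convert from UTC-9).
Nadia in UTC: 09:30-13:00, 17:00-17:30 (add 9h to convert from UTC-9).
Hiro in UTC: 09:00-16:30, 19:00-20:00 (add 6h to convert from UTC-6).
Wei in UTC: 09:30-15:00, 17:30-20:00 (add 9h to convert from UTC-9).
Lila in UTC: 09:30-12:30, 19:30-20:00 (add 6h to convert from UTC-6).
Nikolai ∩ Luca: 10:00-12:30.
Nikolai ∩ Luca ∩ Nadia: 10:00-12:30.
Nikolai ∩ Luca ∩ Nadia ∩ Hiro: 10:00-12:30.
Nikolai ∩ Luca ∩ Nadia ∩ Hiro ∩ Wei: 10:00-12:30.
Nikolai ∩ Luca ∩ Nadia ∩ Hiro ∩ Wei ∩ Lila: 10:00-12:30.
So the common availability across everyone is 10:00-12:30.
The longest is 10:00-12:30 at 150 minutes.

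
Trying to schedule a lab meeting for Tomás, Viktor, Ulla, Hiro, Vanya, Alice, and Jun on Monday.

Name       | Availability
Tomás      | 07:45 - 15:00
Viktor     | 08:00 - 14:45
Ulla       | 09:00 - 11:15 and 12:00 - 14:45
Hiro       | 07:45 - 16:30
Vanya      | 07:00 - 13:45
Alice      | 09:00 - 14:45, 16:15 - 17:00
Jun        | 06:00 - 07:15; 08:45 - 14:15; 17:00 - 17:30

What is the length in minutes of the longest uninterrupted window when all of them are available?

Tomás ∩ Viktor: 08:00-14:45.
Tomás ∩ Viktor ∩ Ulla: 09:00-11:15, 12:00-14:45.
Tomás ∩ Viktor ∩ Ulla ∩ Hiro: 09:00-11:15, 12:00-14:45.
Tomás ∩ Viktor ∩ Ulla ∩ Hiro ∩ Vanya: 09:00-11:15, 12:00-13:45.
Tomás ∩ Viktor ∩ Ulla ∩ Hiro ∩ Vanya ∩ Alice: 09:00-11:15, 12:00-13:45.
Tomás ∩ Viktor ∩ Ulla ∩ Hiro ∩ Vanya ∩ Alice ∩ Jun: 09:00-11:15, 12:00-13:45.
Those are the intersection windows.
The longest is 09:00-11:15 at 135 minutes.

135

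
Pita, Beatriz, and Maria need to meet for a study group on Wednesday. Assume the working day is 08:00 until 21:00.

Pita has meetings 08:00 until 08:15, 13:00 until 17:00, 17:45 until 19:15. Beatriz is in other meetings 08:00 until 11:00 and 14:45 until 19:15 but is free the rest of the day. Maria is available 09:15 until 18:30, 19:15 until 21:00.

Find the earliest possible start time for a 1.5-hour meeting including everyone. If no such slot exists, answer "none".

Pita free: 08:15-13:00, 17:00-17:45, 19:15-21:00 (invert busy blocks within the working day).
Beatriz free: 11:00-14:45, 19:15-21:00 (invert busy blocks within the working day).
Maria free: 09:15-18:30, 19:15-21:00.
Pita ∩ Beatriz: 11:00-13:00, 19:15-21:00.
Pita ∩ Beatriz ∩ Maria: 11:00-13:00, 19:15-21:00.
The first common window of at least 90 minutes is 11:00-13:00, so the earliest start is 11:00.

11:00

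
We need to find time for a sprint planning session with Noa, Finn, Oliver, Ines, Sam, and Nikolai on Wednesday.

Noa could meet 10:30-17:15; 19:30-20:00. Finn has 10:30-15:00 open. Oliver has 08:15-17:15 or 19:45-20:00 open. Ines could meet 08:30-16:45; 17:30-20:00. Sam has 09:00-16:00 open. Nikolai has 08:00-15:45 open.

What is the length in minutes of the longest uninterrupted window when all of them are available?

270

Noa ∩ Finn: 10:30-15:00.
Noa ∩ Finn ∩ Oliver: 10:30-15:00.
Noa ∩ Finn ∩ Oliver ∩ Ines: 10:30-15:00.
Noa ∩ Finn ∩ Oliver ∩ Ines ∩ Sam: 10:30-15:00.
Noa ∩ Finn ∩ Oliver ∩ Ines ∩ Sam ∩ Nikolai: 10:30-15:00.
So the common availability across everyone is 10:30-15:00.
The longest is 10:30-15:00 at 270 minutes.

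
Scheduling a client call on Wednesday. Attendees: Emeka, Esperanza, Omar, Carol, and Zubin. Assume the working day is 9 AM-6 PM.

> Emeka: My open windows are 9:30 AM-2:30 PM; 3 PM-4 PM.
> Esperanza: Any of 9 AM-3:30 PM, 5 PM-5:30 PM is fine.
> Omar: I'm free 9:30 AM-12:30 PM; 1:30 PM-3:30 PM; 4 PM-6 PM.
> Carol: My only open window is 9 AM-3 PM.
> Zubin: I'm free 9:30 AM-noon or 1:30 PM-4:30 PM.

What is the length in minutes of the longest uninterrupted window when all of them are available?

Emeka ∩ Esperanza: 09:30-14:30, 15:00-15:30.
Emeka ∩ Esperanza ∩ Omar: 09:30-12:30, 13:30-14:30, 15:00-15:30.
Emeka ∩ Esperanza ∩ Omar ∩ Carol: 09:30-12:30, 13:30-14:30.
Emeka ∩ Esperanza ∩ Omar ∩ Carol ∩ Zubin: 09:30-12:00, 13:30-14:30.
Those are the intersection windows.
The longest is 09:30-12:00 at 150 minutes.

150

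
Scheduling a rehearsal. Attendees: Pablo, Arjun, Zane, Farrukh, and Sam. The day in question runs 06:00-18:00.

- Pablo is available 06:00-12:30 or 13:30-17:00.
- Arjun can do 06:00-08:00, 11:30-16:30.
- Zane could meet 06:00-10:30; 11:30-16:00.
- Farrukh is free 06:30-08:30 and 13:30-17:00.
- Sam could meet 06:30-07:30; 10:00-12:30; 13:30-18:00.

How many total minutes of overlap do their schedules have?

Pablo ∩ Arjun: 06:00-08:00, 11:30-12:30, 13:30-16:30.
Pablo ∩ Arjun ∩ Zane: 06:00-08:00, 11:30-12:30, 13:30-16:00.
Pablo ∩ Arjun ∩ Zane ∩ Farrukh: 06:30-08:00, 13:30-16:00.
Pablo ∩ Arjun ∩ Zane ∩ Farrukh ∩ Sam: 06:30-07:30, 13:30-16:00.
Summing the common windows: 60 + 150 = 210 minutes.

210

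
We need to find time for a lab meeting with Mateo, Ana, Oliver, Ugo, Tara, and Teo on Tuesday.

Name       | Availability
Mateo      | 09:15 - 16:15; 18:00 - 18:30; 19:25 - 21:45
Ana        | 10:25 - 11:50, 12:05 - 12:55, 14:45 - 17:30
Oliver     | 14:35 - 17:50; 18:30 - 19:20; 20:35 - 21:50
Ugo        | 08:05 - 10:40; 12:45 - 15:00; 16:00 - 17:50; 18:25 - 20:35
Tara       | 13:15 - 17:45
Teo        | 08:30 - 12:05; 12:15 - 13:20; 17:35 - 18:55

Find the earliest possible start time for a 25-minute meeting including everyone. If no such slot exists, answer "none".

none

Mateo ∩ Ana: 10:25-11:50, 12:05-12:55, 14:45-16:15.
Mateo ∩ Ana ∩ Oliver: 14:45-16:15.
Mateo ∩ Ana ∩ Oliver ∩ Ugo: 14:45-15:00, 16:00-16:15.
Mateo ∩ Ana ∩ Oliver ∩ Ugo ∩ Tara: 14:45-15:00, 16:00-16:15.
Mateo ∩ Ana ∩ Oliver ∩ Ugo ∩ Tara ∩ Teo: ∅.
There is no time when everyone is free.
No common window is at least 25 minutes long.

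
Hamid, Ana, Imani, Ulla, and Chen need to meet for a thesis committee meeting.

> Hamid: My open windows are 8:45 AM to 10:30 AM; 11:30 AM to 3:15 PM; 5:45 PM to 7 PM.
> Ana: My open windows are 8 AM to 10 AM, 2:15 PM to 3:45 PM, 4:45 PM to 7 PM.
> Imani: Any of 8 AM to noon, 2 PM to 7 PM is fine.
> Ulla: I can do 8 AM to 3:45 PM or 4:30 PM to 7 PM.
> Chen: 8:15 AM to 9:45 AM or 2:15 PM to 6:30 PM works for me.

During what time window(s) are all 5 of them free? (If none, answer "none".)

Hamid ∩ Ana: 08:45-10:00, 14:15-15:15, 17:45-19:00.
Hamid ∩ Ana ∩ Imani: 08:45-10:00, 14:15-15:15, 17:45-19:00.
Hamid ∩ Ana ∩ Imani ∩ Ulla: 08:45-10:00, 14:15-15:15, 17:45-19:00.
Hamid ∩ Ana ∩ Imani ∩ Ulla ∩ Chen: 08:45-09:45, 14:15-15:15, 17:45-18:30.
So the common availability across everyone is 08:45-09:45, 14:15-15:15, 17:45-18:30.

08:45-09:45, 14:15-15:15, 17:45-18:30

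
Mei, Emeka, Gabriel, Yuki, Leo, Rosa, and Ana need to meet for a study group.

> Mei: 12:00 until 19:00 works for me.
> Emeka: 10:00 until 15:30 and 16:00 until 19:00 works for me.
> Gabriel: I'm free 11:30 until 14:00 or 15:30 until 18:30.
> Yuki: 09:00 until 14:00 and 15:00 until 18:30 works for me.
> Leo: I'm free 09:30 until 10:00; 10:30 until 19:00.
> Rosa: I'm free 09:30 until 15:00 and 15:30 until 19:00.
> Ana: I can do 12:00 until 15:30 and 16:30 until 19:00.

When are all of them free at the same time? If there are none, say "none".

12:00-14:00, 16:30-18:30

Mei ∩ Emeka: 12:00-15:30, 16:00-19:00.
Mei ∩ Emeka ∩ Gabriel: 12:00-14:00, 16:00-18:30.
Mei ∩ Emeka ∩ Gabriel ∩ Yuki: 12:00-14:00, 16:00-18:30.
Mei ∩ Emeka ∩ Gabriel ∩ Yuki ∩ Leo: 12:00-14:00, 16:00-18:30.
Mei ∩ Emeka ∩ Gabriel ∩ Yuki ∩ Leo ∩ Rosa: 12:00-14:00, 16:00-18:30.
Mei ∩ Emeka ∩ Gabriel ∩ Yuki ∩ Leo ∩ Rosa ∩ Ana: 12:00-14:00, 16:30-18:30.
Those are the intersection windows.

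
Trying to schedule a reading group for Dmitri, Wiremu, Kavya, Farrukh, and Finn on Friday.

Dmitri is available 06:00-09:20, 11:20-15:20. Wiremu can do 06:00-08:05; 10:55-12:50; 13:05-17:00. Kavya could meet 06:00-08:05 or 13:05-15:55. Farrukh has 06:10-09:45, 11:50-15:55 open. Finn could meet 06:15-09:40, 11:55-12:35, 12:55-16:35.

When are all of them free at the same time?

06:15-08:05, 13:05-15:20

Dmitri ∩ Wiremu: 06:00-08:05, 11:20-12:50, 13:05-15:20.
Dmitri ∩ Wiremu ∩ Kavya: 06:00-08:05, 13:05-15:20.
Dmitri ∩ Wiremu ∩ Kavya ∩ Farrukh: 06:10-08:05, 13:05-15:20.
Dmitri ∩ Wiremu ∩ Kavya ∩ Farrukh ∩ Finn: 06:15-08:05, 13:05-15:20.
Those are the intersection windows.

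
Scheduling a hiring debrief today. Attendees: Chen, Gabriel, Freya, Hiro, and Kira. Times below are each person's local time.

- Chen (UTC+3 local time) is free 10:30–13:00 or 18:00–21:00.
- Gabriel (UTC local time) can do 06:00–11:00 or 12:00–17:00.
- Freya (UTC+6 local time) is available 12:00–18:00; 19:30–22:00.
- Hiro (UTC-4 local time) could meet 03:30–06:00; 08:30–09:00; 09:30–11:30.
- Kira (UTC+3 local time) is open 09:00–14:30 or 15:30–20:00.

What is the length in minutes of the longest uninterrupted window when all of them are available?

Chen in UTC: 07:30-10:00, 15:00-18:00 (subtract 3h to convert from UTC+3).
Gabriel in UTC: 06:00-11:00, 12:00-17:00.
Freya in UTC: 06:00-12:00, 13:30-16:00 (subtract 6h to convert from UTC+6).
Hiro in UTC: 07:30-10:00, 12:30-13:00, 13:30-15:30 (add 4h to convert from UTC-4).
Kira in UTC: 06:00-11:30, 12:30-17:00 (subtract 3h to convert from UTC+3).
Chen ∩ Gabriel: 07:30-10:00, 15:00-17:00.
Chen ∩ Gabriel ∩ Freya: 07:30-10:00, 15:00-16:00.
Chen ∩ Gabriel ∩ Freya ∩ Hiro: 07:30-10:00, 15:00-15:30.
Chen ∩ Gabriel ∩ Freya ∩ Hiro ∩ Kira: 07:30-10:00, 15:00-15:30.
The longest is 07:30-10:00 at 150 minutes.

150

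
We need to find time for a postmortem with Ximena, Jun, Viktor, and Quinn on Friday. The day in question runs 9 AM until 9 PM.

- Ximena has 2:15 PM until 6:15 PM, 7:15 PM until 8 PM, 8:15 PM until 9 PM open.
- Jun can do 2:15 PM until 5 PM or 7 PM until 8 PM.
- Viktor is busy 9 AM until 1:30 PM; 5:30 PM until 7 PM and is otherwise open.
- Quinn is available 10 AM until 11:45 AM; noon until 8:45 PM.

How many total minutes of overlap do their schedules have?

Ximena free: 14:15-18:15, 19:15-20:00, 20:15-21:00.
Jun free: 14:15-17:00, 19:00-20:00.
Viktor free: 13:30-17:30, 19:00-21:00 (invert busy blocks within the working day).
Quinn free: 10:00-11:45, 12:00-20:45.
Ximena ∩ Jun: 14:15-17:00, 19:15-20:00.
Ximena ∩ Jun ∩ Viktor: 14:15-17:00, 19:15-20:00.
Ximena ∩ Jun ∩ Viktor ∩ Quinn: 14:15-17:00, 19:15-20:00.
Summing the common windows: 165 + 45 = 210 minutes.

210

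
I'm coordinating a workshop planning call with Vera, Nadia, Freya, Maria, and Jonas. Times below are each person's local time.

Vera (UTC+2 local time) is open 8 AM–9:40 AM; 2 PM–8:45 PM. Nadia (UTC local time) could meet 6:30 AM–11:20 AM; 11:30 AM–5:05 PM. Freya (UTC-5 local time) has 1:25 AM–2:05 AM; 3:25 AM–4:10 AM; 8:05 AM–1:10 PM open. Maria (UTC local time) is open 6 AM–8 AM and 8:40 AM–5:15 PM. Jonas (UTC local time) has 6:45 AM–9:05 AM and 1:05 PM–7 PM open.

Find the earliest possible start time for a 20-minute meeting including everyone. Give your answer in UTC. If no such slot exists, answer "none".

Vera in UTC: 06:00-07:40, 12:00-18:45 (subtract 2h to convert from UTC+2).
Nadia in UTC: 06:30-11:20, 11:30-17:05.
Freya in UTC: 06:25-07:05, 08:25-09:10, 13:05-18:10 (add 5h to convert from UTC-5).
Maria in UTC: 06:00-08:00, 08:40-17:15.
Jonas in UTC: 06:45-09:05, 13:05-19:00.
Vera ∩ Nadia: 06:30-07:40, 12:00-17:05.
Vera ∩ Nadia ∩ Freya: 06:30-07:05, 13:05-17:05.
Vera ∩ Nadia ∩ Freya ∩ Maria: 06:30-07:05, 13:05-17:05.
Vera ∩ Nadia ∩ Freya ∩ Maria ∩ Jonas: 06:45-07:05, 13:05-17:05.
The first common window of at least 20 minutes is 06:45-07:05, so the earliest start is 06:45.

06:45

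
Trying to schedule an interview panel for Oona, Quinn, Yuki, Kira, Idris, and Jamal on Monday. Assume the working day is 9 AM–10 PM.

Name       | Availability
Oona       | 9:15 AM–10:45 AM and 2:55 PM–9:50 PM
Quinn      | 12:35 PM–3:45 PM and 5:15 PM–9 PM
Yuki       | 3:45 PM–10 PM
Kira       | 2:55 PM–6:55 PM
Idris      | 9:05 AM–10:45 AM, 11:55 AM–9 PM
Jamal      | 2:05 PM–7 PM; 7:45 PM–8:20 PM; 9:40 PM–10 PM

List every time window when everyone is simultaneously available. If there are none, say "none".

Oona ∩ Quinn: 14:55-15:45, 17:15-21:00.
Oona ∩ Quinn ∩ Yuki: 17:15-21:00.
Oona ∩ Quinn ∩ Yuki ∩ Kira: 17:15-18:55.
Oona ∩ Quinn ∩ Yuki ∩ Kira ∩ Idris: 17:15-18:55.
Oona ∩ Quinn ∩ Yuki ∩ Kira ∩ Idris ∩ Jamal: 17:15-18:55.

17:15-18:55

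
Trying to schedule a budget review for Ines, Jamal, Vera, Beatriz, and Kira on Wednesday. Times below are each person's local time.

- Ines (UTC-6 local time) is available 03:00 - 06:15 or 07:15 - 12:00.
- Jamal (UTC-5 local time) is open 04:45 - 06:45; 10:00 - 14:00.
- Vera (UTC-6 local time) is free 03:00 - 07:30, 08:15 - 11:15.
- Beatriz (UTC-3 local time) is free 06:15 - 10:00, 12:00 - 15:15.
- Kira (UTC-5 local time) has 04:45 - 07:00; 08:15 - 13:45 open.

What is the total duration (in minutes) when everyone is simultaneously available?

255

Ines in UTC: 09:00-12:15, 13:15-18:00 (add 6h to convert from UTC-6).
Jamal in UTC: 09:45-11:45, 15:00-19:00 (add 5h to convert from UTC-5).
Vera in UTC: 09:00-13:30, 14:15-17:15 (add 6h to convert from UTC-6).
Beatriz in UTC: 09:15-13:00, 15:00-18:15 (add 3h to convert from UTC-3).
Kira in UTC: 09:45-12:00, 13:15-18:45 (add 5h to convert from UTC-5).
Ines ∩ Jamal: 09:45-11:45, 15:00-18:00.
Ines ∩ Jamal ∩ Vera: 09:45-11:45, 15:00-17:15.
Ines ∩ Jamal ∩ Vera ∩ Beatriz: 09:45-11:45, 15:00-17:15.
Ines ∩ Jamal ∩ Vera ∩ Beatriz ∩ Kira: 09:45-11:45, 15:00-17:15.
So the common availability across everyone is 09:45-11:45, 15:00-17:15.
Summing the common windows: 120 + 135 = 255 minutes.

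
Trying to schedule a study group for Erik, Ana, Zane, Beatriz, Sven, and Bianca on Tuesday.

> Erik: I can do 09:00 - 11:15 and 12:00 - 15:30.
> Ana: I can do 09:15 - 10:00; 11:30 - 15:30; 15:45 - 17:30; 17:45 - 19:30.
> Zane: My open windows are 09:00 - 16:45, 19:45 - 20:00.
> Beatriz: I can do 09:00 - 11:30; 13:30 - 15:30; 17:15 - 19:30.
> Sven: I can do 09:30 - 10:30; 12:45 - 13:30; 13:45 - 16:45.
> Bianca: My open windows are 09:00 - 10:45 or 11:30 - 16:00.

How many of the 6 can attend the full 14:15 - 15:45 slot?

Zane, Sven, and Bianca can make the full 14:15-15:45 slot — that's 3.

3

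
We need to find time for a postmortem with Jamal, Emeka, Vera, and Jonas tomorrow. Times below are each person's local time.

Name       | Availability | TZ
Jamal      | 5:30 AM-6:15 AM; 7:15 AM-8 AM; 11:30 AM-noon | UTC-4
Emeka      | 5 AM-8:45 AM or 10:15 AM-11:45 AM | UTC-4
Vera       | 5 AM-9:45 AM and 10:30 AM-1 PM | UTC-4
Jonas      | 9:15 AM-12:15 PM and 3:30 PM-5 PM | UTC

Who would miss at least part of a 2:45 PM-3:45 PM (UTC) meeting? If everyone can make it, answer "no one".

Jamal in UTC: 09:30-10:15, 11:15-12:00, 15:30-16:00 (add 4h to convert from UTC-4).
Emeka in UTC: 09:00-12:45, 14:15-15:45 (add 4h to convert from UTC-4).
Vera in UTC: 09:00-13:45, 14:30-17:00 (add 4h to convert from UTC-4).
Jonas in UTC: 09:15-12:15, 15:30-17:00.
Jamal: not fully free for 14:45-15:45. Emeka: free for 14:45-15:45. Vera: free for 14:45-15:45. Jonas: not fully free for 14:45-15:45.

Jamal, Jonas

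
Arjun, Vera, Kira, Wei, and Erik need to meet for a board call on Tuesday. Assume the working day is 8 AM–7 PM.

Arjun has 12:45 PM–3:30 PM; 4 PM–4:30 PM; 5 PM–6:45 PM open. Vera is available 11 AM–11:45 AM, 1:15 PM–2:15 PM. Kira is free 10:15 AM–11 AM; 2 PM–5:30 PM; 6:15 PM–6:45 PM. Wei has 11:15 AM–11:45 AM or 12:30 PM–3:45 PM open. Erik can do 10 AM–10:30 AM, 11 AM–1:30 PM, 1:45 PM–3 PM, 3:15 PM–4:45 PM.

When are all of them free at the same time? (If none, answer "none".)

14:00-14:15

Arjun ∩ Vera: 13:15-14:15.
Arjun ∩ Vera ∩ Kira: 14:00-14:15.
Arjun ∩ Vera ∩ Kira ∩ Wei: 14:00-14:15.
Arjun ∩ Vera ∩ Kira ∩ Wei ∩ Erik: 14:00-14:15.
Those are the intersection windows.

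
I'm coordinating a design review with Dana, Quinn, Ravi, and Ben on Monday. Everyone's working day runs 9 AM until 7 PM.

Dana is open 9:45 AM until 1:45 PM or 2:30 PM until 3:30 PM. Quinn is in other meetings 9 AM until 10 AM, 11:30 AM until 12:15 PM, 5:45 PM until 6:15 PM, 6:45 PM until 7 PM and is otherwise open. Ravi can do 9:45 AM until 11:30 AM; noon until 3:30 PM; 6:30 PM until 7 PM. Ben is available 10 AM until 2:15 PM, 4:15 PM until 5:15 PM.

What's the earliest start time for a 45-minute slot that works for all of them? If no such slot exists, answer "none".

Dana free: 09:45-13:45, 14:30-15:30.
Quinn free: 10:00-11:30, 12:15-17:45, 18:15-18:45 (invert busy blocks within the working day).
Ravi free: 09:45-11:30, 12:00-15:30, 18:30-19:00.
Ben free: 10:00-14:15, 16:15-17:15.
Dana ∩ Quinn: 10:00-11:30, 12:15-13:45, 14:30-15:30.
Dana ∩ Quinn ∩ Ravi: 10:00-11:30, 12:15-13:45, 14:30-15:30.
Dana ∩ Quinn ∩ Ravi ∩ Ben: 10:00-11:30, 12:15-13:45.
So the common availability across everyone is 10:00-11:30, 12:15-13:45.
The first common window of at least 45 minutes is 10:00-11:30, so the earliest start is 10:00.

10:00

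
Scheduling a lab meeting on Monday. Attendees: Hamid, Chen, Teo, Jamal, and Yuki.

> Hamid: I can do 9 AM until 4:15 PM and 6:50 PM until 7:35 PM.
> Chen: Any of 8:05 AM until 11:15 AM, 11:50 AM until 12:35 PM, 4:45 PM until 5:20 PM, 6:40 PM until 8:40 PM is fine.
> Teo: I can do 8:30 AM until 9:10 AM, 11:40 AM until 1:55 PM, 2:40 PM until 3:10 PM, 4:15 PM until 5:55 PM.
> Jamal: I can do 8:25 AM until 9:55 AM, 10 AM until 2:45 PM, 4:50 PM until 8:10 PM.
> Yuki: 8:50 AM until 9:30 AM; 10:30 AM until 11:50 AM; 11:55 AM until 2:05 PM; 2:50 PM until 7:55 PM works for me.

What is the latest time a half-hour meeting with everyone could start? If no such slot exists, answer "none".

12:05

Hamid ∩ Chen: 09:00-11:15, 11:50-12:35, 18:50-19:35.
Hamid ∩ Chen ∩ Teo: 09:00-09:10, 11:50-12:35.
Hamid ∩ Chen ∩ Teo ∩ Jamal: 09:00-09:10, 11:50-12:35.
Hamid ∩ Chen ∩ Teo ∩ Jamal ∩ Yuki: 09:00-09:10, 11:55-12:35.
The last common window of at least 30 minutes is 11:55-12:35; a 30-minute meeting can start as late as 12:05 and still end by 12:35.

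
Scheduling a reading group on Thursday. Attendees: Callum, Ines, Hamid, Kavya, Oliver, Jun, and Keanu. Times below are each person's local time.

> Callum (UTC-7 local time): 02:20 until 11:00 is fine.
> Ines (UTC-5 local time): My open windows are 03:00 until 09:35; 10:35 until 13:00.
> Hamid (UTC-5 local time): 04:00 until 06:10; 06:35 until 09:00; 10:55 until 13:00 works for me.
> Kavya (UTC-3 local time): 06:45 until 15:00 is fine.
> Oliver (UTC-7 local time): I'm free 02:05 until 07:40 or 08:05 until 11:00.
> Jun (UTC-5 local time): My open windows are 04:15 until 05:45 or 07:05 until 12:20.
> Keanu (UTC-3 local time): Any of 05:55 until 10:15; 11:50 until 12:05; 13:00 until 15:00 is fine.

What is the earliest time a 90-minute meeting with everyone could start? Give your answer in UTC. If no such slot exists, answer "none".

Callum in UTC: 09:20-18:00 (add 7h to convert from UTC-7).
Ines in UTC: 08:00-14:35, 15:35-18:00 (add 5h to convert from UTC-5).
Hamid in UTC: 09:00-11:10, 11:35-14:00, 15:55-18:00 (add 5h to convert from UTC-5).
Kavya in UTC: 09:45-18:00 (add 3h to convert from UTC-3).
Oliver in UTC: 09:05-14:40, 15:05-18:00 (add 7h to convert from UTC-7).
Jun in UTC: 09:15-10:45, 12:05-17:20 (add 5h to convert from UTC-5).
Keanu in UTC: 08:55-13:15, 14:50-15:05, 16:00-18:00 (add 3h to convert from UTC-3).
Callum ∩ Ines: 09:20-14:35, 15:35-18:00.
Callum ∩ Ines ∩ Hamid: 09:20-11:10, 11:35-14:00, 15:55-18:00.
Callum ∩ Ines ∩ Hamid ∩ Kavya: 09:45-11:10, 11:35-14:00, 15:55-18:00.
Callum ∩ Ines ∩ Hamid ∩ Kavya ∩ Oliver: 09:45-11:10, 11:35-14:00, 15:55-18:00.
Callum ∩ Ines ∩ Hamid ∩ Kavya ∩ Oliver ∩ Jun: 09:45-10:45, 12:05-14:00, 15:55-17:20.
Callum ∩ Ines ∩ Hamid ∩ Kavya ∩ Oliver ∩ Jun ∩ Keanu: 09:45-10:45, 12:05-13:15, 16:00-17:20.
No common window is at least 90 minutes long.

none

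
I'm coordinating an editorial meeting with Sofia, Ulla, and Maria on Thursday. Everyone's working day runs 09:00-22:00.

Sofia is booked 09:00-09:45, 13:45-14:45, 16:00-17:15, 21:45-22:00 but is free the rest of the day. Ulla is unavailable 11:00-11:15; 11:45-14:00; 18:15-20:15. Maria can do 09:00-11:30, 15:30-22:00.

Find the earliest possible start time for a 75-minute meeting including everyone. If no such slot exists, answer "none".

09:45

Sofia free: 09:45-13:45, 14:45-16:00, 17:15-21:45 (invert busy blocks within the working day).
Ulla free: 09:00-11:00, 11:15-11:45, 14:00-18:15, 20:15-22:00 (invert busy blocks within the working day).
Maria free: 09:00-11:30, 15:30-22:00.
Sofia ∩ Ulla: 09:45-11:00, 11:15-11:45, 14:45-16:00, 17:15-18:15, 20:15-21:45.
Sofia ∩ Ulla ∩ Maria: 09:45-11:00, 11:15-11:30, 15:30-16:00, 17:15-18:15, 20:15-21:45.
The first common window of at least 75 minutes is 09:45-11:00, so the earliest start is 09:45.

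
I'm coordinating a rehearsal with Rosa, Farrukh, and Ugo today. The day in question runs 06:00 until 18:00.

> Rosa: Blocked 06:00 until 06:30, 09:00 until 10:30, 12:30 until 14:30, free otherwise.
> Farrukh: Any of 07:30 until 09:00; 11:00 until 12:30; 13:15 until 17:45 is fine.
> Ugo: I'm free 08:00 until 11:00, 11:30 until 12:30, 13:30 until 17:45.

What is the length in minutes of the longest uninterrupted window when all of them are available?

Rosa free: 06:30-09:00, 10:30-12:30, 14:30-18:00 (invert busy blocks within the working day).
Farrukh free: 07:30-09:00, 11:00-12:30, 13:15-17:45.
Ugo free: 08:00-11:00, 11:30-12:30, 13:30-17:45.
Rosa ∩ Farrukh: 07:30-09:00, 11:00-12:30, 14:30-17:45.
Rosa ∩ Farrukh ∩ Ugo: 08:00-09:00, 11:30-12:30, 14:30-17:45.
Those are the intersection windows.
The longest is 14:30-17:45 at 195 minutes.

195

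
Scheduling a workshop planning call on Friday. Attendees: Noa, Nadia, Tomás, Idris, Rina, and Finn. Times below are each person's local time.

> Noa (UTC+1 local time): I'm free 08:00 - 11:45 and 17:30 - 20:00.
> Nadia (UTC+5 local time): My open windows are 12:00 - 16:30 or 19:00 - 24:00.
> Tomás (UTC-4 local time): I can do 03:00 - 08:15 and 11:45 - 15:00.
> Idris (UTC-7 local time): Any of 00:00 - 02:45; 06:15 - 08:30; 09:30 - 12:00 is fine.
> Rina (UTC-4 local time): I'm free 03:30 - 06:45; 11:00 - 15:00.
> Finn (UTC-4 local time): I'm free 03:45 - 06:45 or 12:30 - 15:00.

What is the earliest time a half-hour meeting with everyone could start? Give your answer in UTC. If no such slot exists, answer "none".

07:45

Noa in UTC: 07:00-10:45, 16:30-19:00 (subtract 1h to convert from UTC+1).
Nadia in UTC: 07:00-11:30, 14:00-19:00 (subtract 5h to convert from UTC+5).
Tomás in UTC: 07:00-12:15, 15:45-19:00 (add 4h to convert from UTC-4).
Idris in UTC: 07:00-09:45, 13:15-15:30, 16:30-19:00 (add 7h to convert from UTC-7).
Rina in UTC: 07:30-10:45, 15:00-19:00 (add 4h to convert from UTC-4).
Finn in UTC: 07:45-10:45, 16:30-19:00 (add 4h to convert from UTC-4).
Noa ∩ Nadia: 07:00-10:45, 16:30-19:00.
Noa ∩ Nadia ∩ Tomás: 07:00-10:45, 16:30-19:00.
Noa ∩ Nadia ∩ Tomás ∩ Idris: 07:00-09:45, 16:30-19:00.
Noa ∩ Nadia ∩ Tomás ∩ Idris ∩ Rina: 07:30-09:45, 16:30-19:00.
Noa ∩ Nadia ∩ Tomás ∩ Idris ∩ Rina ∩ Finn: 07:45-09:45, 16:30-19:00.
The first common window of at least 30 minutes is 07:45-09:45, so the earliest start is 07:45.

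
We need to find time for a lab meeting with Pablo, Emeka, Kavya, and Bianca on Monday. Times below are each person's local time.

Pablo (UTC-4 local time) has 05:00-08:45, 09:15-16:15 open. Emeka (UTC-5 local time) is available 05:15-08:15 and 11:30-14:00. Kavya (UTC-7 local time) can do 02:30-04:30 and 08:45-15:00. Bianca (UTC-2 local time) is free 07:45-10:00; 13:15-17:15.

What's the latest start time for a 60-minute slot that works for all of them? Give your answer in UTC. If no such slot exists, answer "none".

Pablo in UTC: 09:00-12:45, 13:15-20:15 (add 4h to convert from UTC-4).
Emeka in UTC: 10:15-13:15, 16:30-19:00 (add 5h to convert from UTC-5).
Kavya in UTC: 09:30-11:30, 15:45-22:00 (add 7h to convert from UTC-7).
Bianca in UTC: 09:45-12:00, 15:15-19:15 (add 2h to convert from UTC-2).
Pablo ∩ Emeka: 10:15-12:45, 16:30-19:00.
Pablo ∩ Emeka ∩ Kavya: 10:15-11:30, 16:30-19:00.
Pablo ∩ Emeka ∩ Kavya ∩ Bianca: 10:15-11:30, 16:30-19:00.
The last common window of at least 60 minutes is 16:30-19:00; a 60-minute meeting can start as late as 18:00 and still end by 19:00.

18:00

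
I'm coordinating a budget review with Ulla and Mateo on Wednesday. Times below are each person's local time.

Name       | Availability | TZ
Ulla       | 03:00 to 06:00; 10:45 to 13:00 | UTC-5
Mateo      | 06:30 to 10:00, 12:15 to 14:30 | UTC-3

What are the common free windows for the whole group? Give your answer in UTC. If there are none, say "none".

09:30-11:00, 15:45-17:30

Ulla in UTC: 08:00-11:00, 15:45-18:00 (add 5h to convert from UTC-5).
Mateo in UTC: 09:30-13:00, 15:15-17:30 (add 3h to convert from UTC-3).
Ulla ∩ Mateo: 09:30-11:00, 15:45-17:30.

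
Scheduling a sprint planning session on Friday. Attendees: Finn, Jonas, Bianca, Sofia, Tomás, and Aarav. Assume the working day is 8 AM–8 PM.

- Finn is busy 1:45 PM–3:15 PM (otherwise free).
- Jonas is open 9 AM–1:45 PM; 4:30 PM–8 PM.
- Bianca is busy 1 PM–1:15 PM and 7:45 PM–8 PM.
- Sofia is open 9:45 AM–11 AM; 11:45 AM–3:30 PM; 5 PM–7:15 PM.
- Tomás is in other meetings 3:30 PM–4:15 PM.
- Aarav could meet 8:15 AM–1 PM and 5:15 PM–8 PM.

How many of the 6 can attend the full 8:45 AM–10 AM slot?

Finn free: 08:00-13:45, 15:15-20:00 (invert busy blocks within the working day).
Jonas free: 09:00-13:45, 16:30-20:00.
Bianca free: 08:00-13:00, 13:15-19:45 (invert busy blocks within the working day).
Sofia free: 09:45-11:00, 11:45-15:30, 17:00-19:15.
Tomás free: 08:00-15:30, 16:15-20:00 (invert busy blocks within the working day).
Aarav free: 08:15-13:00, 17:15-20:00.
Finn, Bianca, Tomás, and Aarav can make the full 08:45-10:00 slot — that's 4.

4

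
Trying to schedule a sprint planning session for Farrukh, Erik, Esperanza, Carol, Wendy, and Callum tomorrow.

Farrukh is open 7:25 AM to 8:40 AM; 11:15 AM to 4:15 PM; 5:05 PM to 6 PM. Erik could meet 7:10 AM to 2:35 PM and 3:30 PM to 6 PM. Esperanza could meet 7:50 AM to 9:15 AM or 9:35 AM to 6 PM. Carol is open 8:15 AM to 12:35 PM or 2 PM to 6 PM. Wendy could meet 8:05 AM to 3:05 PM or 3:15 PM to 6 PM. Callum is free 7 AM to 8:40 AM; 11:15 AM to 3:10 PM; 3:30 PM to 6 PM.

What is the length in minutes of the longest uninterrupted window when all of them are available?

Farrukh ∩ Erik: 07:25-08:40, 11:15-14:35, 15:30-16:15, 17:05-18:00.
Farrukh ∩ Erik ∩ Esperanza: 07:50-08:40, 11:15-14:35, 15:30-16:15, 17:05-18:00.
Farrukh ∩ Erik ∩ Esperanza ∩ Carol: 08:15-08:40, 11:15-12:35, 14:00-14:35, 15:30-16:15, 17:05-18:00.
Farrukh ∩ Erik ∩ Esperanza ∩ Carol ∩ Wendy: 08:15-08:40, 11:15-12:35, 14:00-14:35, 15:30-16:15, 17:05-18:00.
Farrukh ∩ Erik ∩ Esperanza ∩ Carol ∩ Wendy ∩ Callum: 08:15-08:40, 11:15-12:35, 14:00-14:35, 15:30-16:15, 17:05-18:00.
The longest is 11:15-12:35 at 80 minutes.

80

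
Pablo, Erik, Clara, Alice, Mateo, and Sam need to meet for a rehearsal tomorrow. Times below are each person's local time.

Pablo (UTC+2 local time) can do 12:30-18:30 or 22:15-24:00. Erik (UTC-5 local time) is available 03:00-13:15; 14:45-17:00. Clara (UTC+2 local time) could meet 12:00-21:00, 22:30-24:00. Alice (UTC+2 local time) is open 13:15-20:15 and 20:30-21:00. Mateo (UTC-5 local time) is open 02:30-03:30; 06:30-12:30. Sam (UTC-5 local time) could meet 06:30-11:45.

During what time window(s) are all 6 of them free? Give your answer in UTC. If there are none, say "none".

Pablo in UTC: 10:30-16:30, 20:15-22:00 (subtract 2h to convert from UTC+2).
Erik in UTC: 08:00-18:15, 19:45-22:00 (add 5h to convert from UTC-5).
Clara in UTC: 10:00-19:00, 20:30-22:00 (subtract 2h to convert from UTC+2).
Alice in UTC: 11:15-18:15, 18:30-19:00 (subtract 2h to convert from UTC+2).
Mateo in UTC: 07:30-08:30, 11:30-17:30 (add 5h to convert from UTC-5).
Sam in UTC: 11:30-16:45 (add 5h to convert from UTC-5).
Pablo ∩ Erik: 10:30-16:30, 20:15-22:00.
Pablo ∩ Erik ∩ Clara: 10:30-16:30, 20:30-22:00.
Pablo ∩ Erik ∩ Clara ∩ Alice: 11:15-16:30.
Pablo ∩ Erik ∩ Clara ∩ Alice ∩ Mateo: 11:30-16:30.
Pablo ∩ Erik ∩ Clara ∩ Alice ∩ Mateo ∩ Sam: 11:30-16:30.
Those are the intersection windows.

11:30-16:30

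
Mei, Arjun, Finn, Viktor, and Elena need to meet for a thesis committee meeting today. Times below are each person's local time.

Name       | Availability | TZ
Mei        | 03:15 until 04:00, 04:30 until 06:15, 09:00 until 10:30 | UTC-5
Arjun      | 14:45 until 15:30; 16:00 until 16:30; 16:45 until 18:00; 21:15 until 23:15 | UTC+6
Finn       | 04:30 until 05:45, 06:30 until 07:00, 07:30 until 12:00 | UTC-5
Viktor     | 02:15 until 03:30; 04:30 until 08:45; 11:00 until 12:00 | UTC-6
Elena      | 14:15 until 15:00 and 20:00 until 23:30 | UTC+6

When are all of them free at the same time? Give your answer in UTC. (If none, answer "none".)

none

Mei in UTC: 08:15-09:00, 09:30-11:15, 14:00-15:30 (add 5h to convert from UTC-5).
Arjun in UTC: 08:45-09:30, 10:00-10:30, 10:45-12:00, 15:15-17:15 (subtract 6h to convert from UTC+6).
Finn in UTC: 09:30-10:45, 11:30-12:00, 12:30-17:00 (add 5h to convert from UTC-5).
Viktor in UTC: 08:15-09:30, 10:30-14:45, 17:00-18:00 (add 6h to convert from UTC-6).
Elena in UTC: 08:15-09:00, 14:00-17:30 (subtract 6h to convert from UTC+6).
Mei ∩ Arjun: 08:45-09:00, 10:00-10:30, 10:45-11:15, 15:15-15:30.
Mei ∩ Arjun ∩ Finn: 10:00-10:30, 15:15-15:30.
Mei ∩ Arjun ∩ Finn ∩ Viktor: ∅.
Mei ∩ Arjun ∩ Finn ∩ Viktor ∩ Elena: ∅.
There is no time when everyone is free.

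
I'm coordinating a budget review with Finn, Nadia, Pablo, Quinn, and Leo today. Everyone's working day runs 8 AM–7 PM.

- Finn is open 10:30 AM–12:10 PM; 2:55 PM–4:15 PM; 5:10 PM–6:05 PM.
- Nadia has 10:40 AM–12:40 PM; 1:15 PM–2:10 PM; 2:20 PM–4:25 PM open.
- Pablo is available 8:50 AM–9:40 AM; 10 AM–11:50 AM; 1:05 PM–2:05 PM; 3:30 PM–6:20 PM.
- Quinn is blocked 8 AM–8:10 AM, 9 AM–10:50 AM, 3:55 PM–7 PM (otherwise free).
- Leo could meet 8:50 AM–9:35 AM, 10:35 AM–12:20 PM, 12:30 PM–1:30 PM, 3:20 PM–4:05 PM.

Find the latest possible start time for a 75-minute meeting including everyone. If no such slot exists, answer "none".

Finn free: 10:30-12:10, 14:55-16:15, 17:10-18:05.
Nadia free: 10:40-12:40, 13:15-14:10, 14:20-16:25.
Pablo free: 08:50-09:40, 10:00-11:50, 13:05-14:05, 15:30-18:20.
Quinn free: 08:10-09:00, 10:50-15:55 (invert busy blocks within the working day).
Leo free: 08:50-09:35, 10:35-12:20, 12:30-13:30, 15:20-16:05.
Finn ∩ Nadia: 10:40-12:10, 14:55-16:15.
Finn ∩ Nadia ∩ Pablo: 10:40-11:50, 15:30-16:15.
Finn ∩ Nadia ∩ Pablo ∩ Quinn: 10:50-11:50, 15:30-15:55.
Finn ∩ Nadia ∩ Pablo ∩ Quinn ∩ Leo: 10:50-11:50, 15:30-15:55.
So the common availability across everyone is 10:50-11:50, 15:30-15:55.
No common window is at least 75 minutes long.

none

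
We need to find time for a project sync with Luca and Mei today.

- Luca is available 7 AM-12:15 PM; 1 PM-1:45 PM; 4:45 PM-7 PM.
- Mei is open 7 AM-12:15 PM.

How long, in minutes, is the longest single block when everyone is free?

315

Luca ∩ Mei: 07:00-12:15.
The longest is 07:00-12:15 at 315 minutes.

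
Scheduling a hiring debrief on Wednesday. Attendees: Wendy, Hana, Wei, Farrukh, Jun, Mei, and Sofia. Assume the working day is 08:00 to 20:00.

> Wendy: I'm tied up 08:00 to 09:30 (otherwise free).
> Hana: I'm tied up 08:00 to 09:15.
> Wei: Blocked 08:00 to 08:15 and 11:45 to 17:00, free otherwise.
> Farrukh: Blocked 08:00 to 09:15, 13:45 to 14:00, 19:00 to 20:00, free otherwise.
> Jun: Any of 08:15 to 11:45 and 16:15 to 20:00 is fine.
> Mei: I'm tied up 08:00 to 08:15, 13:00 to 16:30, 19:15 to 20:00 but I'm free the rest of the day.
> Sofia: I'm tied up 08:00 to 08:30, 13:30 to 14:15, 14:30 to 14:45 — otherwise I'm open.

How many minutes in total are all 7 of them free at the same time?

Wendy free: 09:30-20:00 (invert busy blocks within the working day).
Hana free: 09:15-20:00 (invert busy blocks within the working day).
Wei free: 08:15-11:45, 17:00-20:00 (invert busy blocks within the working day).
Farrukh free: 09:15-13:45, 14:00-19:00 (invert busy blocks within the working day).
Jun free: 08:15-11:45, 16:15-20:00.
Mei free: 08:15-13:00, 16:30-19:15 (invert busy blocks within the working day).
Sofia free: 08:30-13:30, 14:15-14:30, 14:45-20:00 (invert busy blocks within the working day).
Wendy ∩ Hana: 09:30-20:00.
Wendy ∩ Hana ∩ Wei: 09:30-11:45, 17:00-20:00.
Wendy ∩ Hana ∩ Wei ∩ Farrukh: 09:30-11:45, 17:00-19:00.
Wendy ∩ Hana ∩ Wei ∩ Farrukh ∩ Jun: 09:30-11:45, 17:00-19:00.
Wendy ∩ Hana ∩ Wei ∩ Farrukh ∩ Jun ∩ Mei: 09:30-11:45, 17:00-19:00.
Wendy ∩ Hana ∩ Wei ∩ Farrukh ∩ Jun ∩ Mei ∩ Sofia: 09:30-11:45, 17:00-19:00.
Summing the common windows: 135 + 120 = 255 minutes.

255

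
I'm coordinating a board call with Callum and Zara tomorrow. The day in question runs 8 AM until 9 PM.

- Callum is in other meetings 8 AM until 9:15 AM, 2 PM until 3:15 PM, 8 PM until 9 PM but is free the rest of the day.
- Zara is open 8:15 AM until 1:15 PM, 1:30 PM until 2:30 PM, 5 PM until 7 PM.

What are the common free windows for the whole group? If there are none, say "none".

Callum free: 09:15-14:00, 15:15-20:00 (invert busy blocks within the working day).
Zara free: 08:15-13:15, 13:30-14:30, 17:00-19:00.
Callum ∩ Zara: 09:15-13:15, 13:30-14:00, 17:00-19:00.
Those are the intersection windows.

09:15-13:15, 13:30-14:00, 17:00-19:00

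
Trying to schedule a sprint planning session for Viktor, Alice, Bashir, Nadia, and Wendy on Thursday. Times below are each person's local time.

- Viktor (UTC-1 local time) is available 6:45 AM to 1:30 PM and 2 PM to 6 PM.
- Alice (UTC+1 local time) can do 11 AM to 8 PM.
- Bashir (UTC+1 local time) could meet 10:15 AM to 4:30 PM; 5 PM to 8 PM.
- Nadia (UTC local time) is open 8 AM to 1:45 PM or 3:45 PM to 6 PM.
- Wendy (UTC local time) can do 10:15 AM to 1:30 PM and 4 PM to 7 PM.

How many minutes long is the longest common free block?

Viktor in UTC: 07:45-14:30, 15:00-19:00 (add 1h to convert from UTC-1).
Alice in UTC: 10:00-19:00 (subtract 1h to convert from UTC+1).
Bashir in UTC: 09:15-15:30, 16:00-19:00 (subtract 1h to convert from UTC+1).
Nadia in UTC: 08:00-13:45, 15:45-18:00.
Wendy in UTC: 10:15-13:30, 16:00-19:00.
Viktor ∩ Alice: 10:00-14:30, 15:00-19:00.
Viktor ∩ Alice ∩ Bashir: 10:00-14:30, 15:00-15:30, 16:00-19:00.
Viktor ∩ Alice ∩ Bashir ∩ Nadia: 10:00-13:45, 16:00-18:00.
Viktor ∩ Alice ∩ Bashir ∩ Nadia ∩ Wendy: 10:15-13:30, 16:00-18:00.
Those are the intersection windows.
The longest is 10:15-13:30 at 195 minutes.

195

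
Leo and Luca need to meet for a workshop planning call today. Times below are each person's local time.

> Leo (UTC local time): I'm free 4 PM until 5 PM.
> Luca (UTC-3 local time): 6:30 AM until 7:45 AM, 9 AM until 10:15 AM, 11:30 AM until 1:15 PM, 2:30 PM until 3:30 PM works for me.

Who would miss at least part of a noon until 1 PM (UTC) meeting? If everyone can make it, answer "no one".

Leo

Leo in UTC: 16:00-17:00.
Luca in UTC: 09:30-10:45, 12:00-13:15, 14:30-16:15, 17:30-18:30 (add 3h to convert from UTC-3).
Leo: not fully free for 12:00-13:00. Luca: free for 12:00-13:00.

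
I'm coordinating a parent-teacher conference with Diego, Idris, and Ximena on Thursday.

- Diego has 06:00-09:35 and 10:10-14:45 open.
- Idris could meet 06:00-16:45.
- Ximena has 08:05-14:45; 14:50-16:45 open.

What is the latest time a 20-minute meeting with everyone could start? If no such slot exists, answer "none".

Diego ∩ Idris: 06:00-09:35, 10:10-14:45.
Diego ∩ Idris ∩ Ximena: 08:05-09:35, 10:10-14:45.
The last common window of at least 20 minutes is 10:10-14:45; a 20-minute meeting can start as late as 14:25 and still end by 14:45.

14:25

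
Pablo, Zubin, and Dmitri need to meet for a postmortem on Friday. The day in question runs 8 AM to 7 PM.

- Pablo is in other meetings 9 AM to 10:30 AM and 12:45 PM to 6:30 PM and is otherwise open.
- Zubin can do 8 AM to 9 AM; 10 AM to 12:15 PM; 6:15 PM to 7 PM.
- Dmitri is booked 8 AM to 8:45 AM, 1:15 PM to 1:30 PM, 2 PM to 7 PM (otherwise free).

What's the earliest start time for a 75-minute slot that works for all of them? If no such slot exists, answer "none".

Pablo free: 08:00-09:00, 10:30-12:45, 18:30-19:00 (invert busy blocks within the working day).
Zubin free: 08:00-09:00, 10:00-12:15, 18:15-19:00.
Dmitri free: 08:45-13:15, 13:30-14:00 (invert busy blocks within the working day).
Pablo ∩ Zubin: 08:00-09:00, 10:30-12:15, 18:30-19:00.
Pablo ∩ Zubin ∩ Dmitri: 08:45-09:00, 10:30-12:15.
So the common availability across everyone is 08:45-09:00, 10:30-12:15.
The first common window of at least 75 minutes is 10:30-12:15, so the earliest start is 10:30.

10:30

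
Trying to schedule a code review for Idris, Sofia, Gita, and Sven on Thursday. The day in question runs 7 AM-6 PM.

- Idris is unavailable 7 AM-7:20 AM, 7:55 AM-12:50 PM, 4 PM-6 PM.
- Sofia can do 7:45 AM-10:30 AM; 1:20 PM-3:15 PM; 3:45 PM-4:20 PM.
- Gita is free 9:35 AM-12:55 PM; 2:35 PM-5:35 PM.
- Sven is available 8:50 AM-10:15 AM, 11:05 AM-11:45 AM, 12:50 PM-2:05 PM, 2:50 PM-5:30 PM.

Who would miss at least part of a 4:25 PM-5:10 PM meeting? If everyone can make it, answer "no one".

Idris free: 07:20-07:55, 12:50-16:00 (invert busy blocks within the working day).
Sofia free: 07:45-10:30, 13:20-15:15, 15:45-16:20.
Gita free: 09:35-12:55, 14:35-17:35.
Sven free: 08:50-10:15, 11:05-11:45, 12:50-14:05, 14:50-17:30.
Idris: not fully free for 16:25-17:10. Sofia: not fully free for 16:25-17:10. Gita: free for 16:25-17:10. Sven: free for 16:25-17:10.

Idris, Sofia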